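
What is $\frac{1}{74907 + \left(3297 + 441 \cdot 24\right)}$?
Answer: $\frac{1}{88788} \approx 1.1263 \cdot 10^{-5}$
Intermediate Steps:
$\frac{1}{74907 + \left(3297 + 441 \cdot 24\right)} = \frac{1}{74907 + \left(3297 + 10584\right)} = \frac{1}{74907 + 13881} = \frac{1}{88788}$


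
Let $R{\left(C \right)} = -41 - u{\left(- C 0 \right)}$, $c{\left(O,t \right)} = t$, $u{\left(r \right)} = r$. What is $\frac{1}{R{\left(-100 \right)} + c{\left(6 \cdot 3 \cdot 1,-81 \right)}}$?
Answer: $- \frac{1}{122} \approx -0.0081967$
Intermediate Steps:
$R{\left(C \right)} = -41$ ($R{\left(C \right)} = -41 - - C 0 = -41 - 0 = -41 + 0 = -41$)
$\frac{1}{R{\left(-100 \right)} + c{\left(6 \cdot 3 \cdot 1,-81 \right)}} = \frac{1}{-41 - 81} = \frac{1}{-122} = - \frac{1}{122}$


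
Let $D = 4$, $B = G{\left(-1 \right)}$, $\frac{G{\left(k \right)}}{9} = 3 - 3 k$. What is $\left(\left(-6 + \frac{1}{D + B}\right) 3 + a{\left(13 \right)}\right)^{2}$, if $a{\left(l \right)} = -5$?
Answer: $\frac{1771561}{3364} \approx 526.62$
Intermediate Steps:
$G{\left(k \right)} = 27 - 27 k$ ($G{\left(k \right)} = 9 \left(3 - 3 k\right) = 27 - 27 k$)
$B = 54$ ($B = 27 - -27 = 27 + 27 = 54$)
$\left(\left(-6 + \frac{1}{D + B}\right) 3 + a{\left(13 \right)}\right)^{2} = \left(\left(-6 + \frac{1}{4 + 54}\right) 3 - 5\right)^{2} = \left(\left(-6 + \frac{1}{58}\right) 3 - 5\right)^{2} = \left(\left(- \frac{347}{58}\right) 3 - 5\right)^{2} = \left(- \frac{1041}{58} - 5\right)^{2} = \left(- \frac{1331}{58}\right)^{2} = \frac{1771561}{3364}$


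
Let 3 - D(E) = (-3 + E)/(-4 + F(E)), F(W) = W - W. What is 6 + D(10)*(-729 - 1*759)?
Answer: -7062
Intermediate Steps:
F(W) = 0
D(E) = 9/4 + E/4 (D(E) = 3 - (-3 + E)/(-4 + 0) = 3 - (-3 + E)/(-4) = 3 - (-3 + E)*(-1)/4 = 3 - (¾ - E/4) = 3 + (-¾ + E/4) = 9/4 + E/4)
6 + D(10)*(-729 - 1*759) = 6 + (9/4 + (¼)*10)*(-729 - 1*759) = 6 + (9/4 + 5/2)*(-729 - 759) = 6 + (19/4)*(-1488) = 6 - 7068 = -7062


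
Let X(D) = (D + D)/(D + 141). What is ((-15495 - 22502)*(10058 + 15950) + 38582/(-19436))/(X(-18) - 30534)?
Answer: 131248927405473/4055340836 ≈ 32364.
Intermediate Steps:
X(D) = 2*D/(141 + D) (X(D) = (2*D)/(141 + D) = 2*D/(141 + D))
((-15495 - 22502)*(10058 + 15950) + 38582/(-19436))/(X(-18) - 30534) = ((-15495 - 22502)*(10058 + 15950) + 38582/(-19436))/(2*(-18)/(141 - 18) - 30534) = (-37997*26008 + 38582*(-1/19436))/(2*(-18)/123 - 30534) = (-988225976 - 19291/9718)/(2*(-18)*(1/123) - 30534) = -9603580054059/(9718*(-12/41 - 30534)) = -9603580054059/(9718*(-1251906/41)) = -9603580054059/9718*(-41/1251906) = 131248927405473/4055340836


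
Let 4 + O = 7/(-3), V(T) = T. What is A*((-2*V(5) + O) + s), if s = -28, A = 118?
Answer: -15694/3 ≈ -5231.3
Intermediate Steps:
O = -19/3 (O = -4 + 7/(-3) = -4 + 7*(-⅓) = -4 - 7/3 = -19/3 ≈ -6.3333)
A*((-2*V(5) + O) + s) = 118*((-2*5 - 19/3) - 28) = 118*((-10 - 19/3) - 28) = 118*(-49/3 - 28) = 118*(-133/3) = -15694/3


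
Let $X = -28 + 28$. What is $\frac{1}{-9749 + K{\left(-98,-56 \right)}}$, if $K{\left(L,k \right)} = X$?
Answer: $- \frac{1}{9749} \approx -0.00010257$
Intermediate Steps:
$X = 0$
$K{\left(L,k \right)} = 0$
$\frac{1}{-9749 + K{\left(-98,-56 \right)}} = \frac{1}{-9749 + 0} = \frac{1}{-9749} = - \frac{1}{9749}$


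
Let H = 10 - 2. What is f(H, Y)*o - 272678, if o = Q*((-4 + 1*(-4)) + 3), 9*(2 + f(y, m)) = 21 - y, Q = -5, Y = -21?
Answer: -2454227/9 ≈ -2.7269e+5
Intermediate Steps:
H = 8
f(y, m) = 1/3 - y/9 (f(y, m) = -2 + (21 - y)/9 = -2 + (7/3 - y/9) = 1/3 - y/9)
o = 25 (o = -5*((-4 + 1*(-4)) + 3) = -5*((-4 - 4) + 3) = -5*(-8 + 3) = -5*(-5) = 25)
f(H, Y)*o - 272678 = (1/3 - 1/9*8)*25 - 272678 = (1/3 - 8/9)*25 - 272678 = -5/9*25 - 272678 = -125/9 - 272678 = -2454227/9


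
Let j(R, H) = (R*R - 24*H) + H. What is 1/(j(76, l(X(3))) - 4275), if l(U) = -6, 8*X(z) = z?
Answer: 1/1639 ≈ 0.00061013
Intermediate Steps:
X(z) = z/8
j(R, H) = R² - 23*H (j(R, H) = (R² - 24*H) + H = R² - 23*H)
1/(j(76, l(X(3))) - 4275) = 1/((76² - 23*(-6)) - 4275) = 1/((5776 + 138) - 4275) = 1/(5914 - 4275) = 1/1639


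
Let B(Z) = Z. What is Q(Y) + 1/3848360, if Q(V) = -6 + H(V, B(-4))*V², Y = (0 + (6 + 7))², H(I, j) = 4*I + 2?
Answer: 74520997662721/3848360 ≈ 1.9364e+7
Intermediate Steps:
H(I, j) = 2 + 4*I
Y = 169 (Y = (0 + 13)² = 13² = 169)
Q(V) = -6 + V²*(2 + 4*V) (Q(V) = -6 + (2 + 4*V)*V² = -6 + V²*(2 + 4*V))
Q(Y) + 1/3848360 = (-6 + 2*169²*(1 + 2*169)) + 1/3848360 = (-6 + 2*28561*(1 + 338)) + 1/3848360 = (-6 + 2*28561*339) + 1/3848360 = (-6 + 19364358) + 1/3848360 = 19364352 + 1/3848360 = 74520997662721/3848360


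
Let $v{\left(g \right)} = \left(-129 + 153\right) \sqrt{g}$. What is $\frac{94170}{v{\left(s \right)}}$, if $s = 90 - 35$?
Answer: $\frac{3139 \sqrt{55}}{44} \approx 529.08$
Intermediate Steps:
$s = 55$
$v{\left(g \right)} = 24 \sqrt{g}$
$\frac{94170}{v{\left(s \right)}} = \frac{94170}{24 \sqrt{55}} = 94170 \frac{\sqrt{55}}{1320} = \frac{3139 \sqrt{55}}{44}$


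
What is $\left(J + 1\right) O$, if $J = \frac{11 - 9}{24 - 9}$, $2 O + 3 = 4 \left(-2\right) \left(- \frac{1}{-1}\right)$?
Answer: $- \frac{187}{30} \approx -6.2333$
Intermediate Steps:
$O = - \frac{11}{2}$ ($O = - \frac{3}{2} + \frac{4 \left(-2\right) \left(- \frac{1}{-1}\right)}{2} = - \frac{3}{2} + \frac{\left(-8\right) \left(\left(-1\right) \left(-1\right)\right)}{2} = - \frac{3}{2} + \frac{\left(-8\right) 1}{2} = - \frac{3}{2} + \frac{1}{2} \left(-8\right) = - \frac{3}{2} - 4 = - \frac{11}{2} \approx -5.5$)
$J = \frac{2}{15} \approx 0.13333$
$\left(J + 1\right) O = \left(\frac{2}{15} + 1\right) \left(- \frac{11}{2}\right) = \frac{17}{15} \left(- \frac{11}{2}\right) = - \frac{187}{30}$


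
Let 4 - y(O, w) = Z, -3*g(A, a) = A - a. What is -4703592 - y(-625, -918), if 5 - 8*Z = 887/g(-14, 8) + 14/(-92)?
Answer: -4760053801/1012 ≈ -4.7036e+6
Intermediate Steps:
g(A, a) = -A/3 + a/3 (g(A, a) = -(A - a)/3 = -A/3 + a/3)
Z = -14649/1012 (Z = 5/8 - (887/(-⅓*(-14) + (⅓)*8) + 14/(-92))/8 = 5/8 - (887/(14/3 + 8/3) + 14*(-1/92))/8 = 5/8 - (887/(22/3) - 7/46)/8 = 5/8 - (887*(3/22) - 7/46)/8 = 5/8 - (2661/22 - 7/46)/8 = 5/8 - ⅛*30563/253 = 5/8 - 30563/2024 = -14649/1012 ≈ -14.475)
y(O, w) = 18697/1012 (y(O, w) = 4 - 1*(-14649/1012) = 4 + 14649/1012 = 18697/1012)
-4703592 - y(-625, -918) = -4703592 - 1*18697/1012 = -4703592 - 18697/1012 = -4760053801/1012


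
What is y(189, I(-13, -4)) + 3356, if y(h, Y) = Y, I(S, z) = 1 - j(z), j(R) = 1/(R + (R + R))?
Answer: 40285/12 ≈ 3357.1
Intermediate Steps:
j(R) = 1/(3*R) (j(R) = 1/(R + 2*R) = 1/(3*R))
I(S, z) = 1 - 1/(3*z)
y(189, I(-13, -4)) + 3356 = (-⅓ - 4)/(-4) + 3356 = -¼*(-13/3) + 3356 = 13/12 + 3356 = 40285/12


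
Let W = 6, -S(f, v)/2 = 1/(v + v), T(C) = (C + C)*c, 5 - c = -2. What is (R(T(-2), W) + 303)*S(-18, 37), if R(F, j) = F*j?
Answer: -135/37 ≈ -3.6486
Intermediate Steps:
c = 7 (c = 5 - 1*(-2) = 5 + 2 = 7)
T(C) = 14*C (T(C) = (C + C)*7 = (2*C)*7 = 14*C)
S(f, v) = -1/v (S(f, v) = -2/(v + v) = -2*1/(2*v) = -1/v)
(R(T(-2), W) + 303)*S(-18, 37) = ((14*(-2))*6 + 303)*(-1/37) = (-28*6 + 303)*(-1*1/37) = (-168 + 303)*(-1/37) = 135*(-1/37) = -135/37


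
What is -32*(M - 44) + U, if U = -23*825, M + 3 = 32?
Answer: -18495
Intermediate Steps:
M = 29 (M = -3 + 32 = 29)
U = -18975
-32*(M - 44) + U = -32*(29 - 44) - 18975 = -32*(-15) - 18975 = 480 - 18975 = -18495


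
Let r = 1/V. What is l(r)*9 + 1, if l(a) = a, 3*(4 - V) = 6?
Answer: 11/2 ≈ 5.5000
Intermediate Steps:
V = 2 (V = 4 - ⅓*6 = 4 - 2 = 2)
r = ½ (r = 1/2 = ½ ≈ 0.50000)
l(r)*9 + 1 = (½)*9 + 1 = 9/2 + 1 = 11/2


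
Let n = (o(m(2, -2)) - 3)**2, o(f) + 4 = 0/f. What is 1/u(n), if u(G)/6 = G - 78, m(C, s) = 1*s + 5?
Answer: -1/174 ≈ -0.0057471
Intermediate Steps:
m(C, s) = 5 + s (m(C, s) = s + 5 = 5 + s)
o(f) = -4 (o(f) = -4 + 0/f = -4 + 0 = -4)
n = 49 (n = (-4 - 3)**2 = (-7)**2 = 49)
u(G) = -468 + 6*G (u(G) = 6*(G - 78) = 6*(-78 + G) = -468 + 6*G)
1/u(n) = 1/(-468 + 6*49) = 1/(-468 + 294) = 1/(-174) = -1/174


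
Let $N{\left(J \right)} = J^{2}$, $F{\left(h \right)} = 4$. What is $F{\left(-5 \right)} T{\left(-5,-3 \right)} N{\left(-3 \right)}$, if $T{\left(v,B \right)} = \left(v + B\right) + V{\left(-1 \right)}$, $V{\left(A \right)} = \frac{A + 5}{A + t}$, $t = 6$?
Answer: $- \frac{1296}{5} \approx -259.2$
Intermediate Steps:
$V{\left(A \right)} = \frac{5 + A}{6 + A}$ ($V{\left(A \right)} = \frac{A + 5}{A + 6} = \frac{5 + A}{6 + A}$)
$T{\left(v,B \right)} = \frac{4}{5} + B + v$ ($T{\left(v,B \right)} = \left(v + B\right) + \frac{5 - 1}{6 - 1} = \left(B + v\right) + \frac{1}{5} \cdot 4 = \left(B + v\right) + \frac{4}{5} = \frac{4}{5} + B + v$)
$F{\left(-5 \right)} T{\left(-5,-3 \right)} N{\left(-3 \right)} = 4 \left(\frac{4}{5} - 3 - 5\right) \left(-3\right)^{2} = 4 \left(- \frac{36}{5}\right) 9 = \left(- \frac{144}{5}\right) 9 = - \frac{1296}{5}$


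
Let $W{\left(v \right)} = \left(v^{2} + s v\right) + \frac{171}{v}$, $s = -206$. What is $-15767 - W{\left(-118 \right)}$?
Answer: $- \frac{6371711}{118} \approx -53998.0$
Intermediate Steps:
$W{\left(v \right)} = v^{2} - 206 v + \frac{171}{v}$ ($W{\left(v \right)} = \left(v^{2} - 206 v\right) + \frac{171}{v} = v^{2} - 206 v + \frac{171}{v}$)
$-15767 - W{\left(-118 \right)} = -15767 - \frac{171 + \left(-118\right)^{2} \left(-206 - 118\right)}{-118} = -15767 - - \frac{171 + 13924 \left(-324\right)}{118} = -15767 - - \frac{171 - 4511376}{118} = -15767 - \left(- \frac{1}{118}\right) \left(-4511205\right) = -15767 - \frac{4511205}{118} = - \frac{6371711}{118}$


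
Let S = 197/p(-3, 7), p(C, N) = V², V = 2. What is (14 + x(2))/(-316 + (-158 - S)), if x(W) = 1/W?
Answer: -58/2093 ≈ -0.027711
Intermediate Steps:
p(C, N) = 4 (p(C, N) = 2² = 4)
S = 197/4 ≈ 49.250
(14 + x(2))/(-316 + (-158 - S)) = (14 + 1/2)/(-316 + (-158 - 1*197/4)) = (14 + ½)/(-316 + (-158 - 197/4)) = 29/(2*(-316 - 829/4)) = 29/(2*(-2093/4)) = (29/2)*(-4/2093) = -58/2093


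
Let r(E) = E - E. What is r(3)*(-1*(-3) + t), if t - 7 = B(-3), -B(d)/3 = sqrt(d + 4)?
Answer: 0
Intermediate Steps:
r(E) = 0
B(d) = -3*sqrt(4 + d) (B(d) = -3*sqrt(d + 4) = -3*sqrt(4 + d))
t = 4 (t = 7 - 3*sqrt(4 - 3) = 7 - 3*sqrt(1) = 7 - 3*1 = 7 - 3 = 4)
r(3)*(-1*(-3) + t) = 0*(-1*(-3) + 4) = 0*(3 + 4) = 0*7 = 0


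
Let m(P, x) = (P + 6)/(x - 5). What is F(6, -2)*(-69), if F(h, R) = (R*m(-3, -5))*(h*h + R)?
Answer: -7038/5 ≈ -1407.6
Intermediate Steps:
m(P, x) = (6 + P)/(-5 + x)
F(h, R) = -3*R*(R + h**2)/10 (F(h, R) = (R*((6 - 3)/(-5 - 5)))*(h*h + R) = (R*(3/(-10)))*(h**2 + R) = (R*(-1/10*3))*(R + h**2) = (R*(-3/10))*(R + h**2) = (-3*R/10)*(R + h**2) = -3*R*(R + h**2)/10)
F(6, -2)*(-69) = -3/10*(-2)*(-2 + 6**2)*(-69) = -3/10*(-2)*(-2 + 36)*(-69) = -3/10*(-2)*34*(-69) = (102/5)*(-69) = -7038/5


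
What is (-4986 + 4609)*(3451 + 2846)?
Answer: -2373969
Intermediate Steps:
(-4986 + 4609)*(3451 + 2846) = -377*6297 = -2373969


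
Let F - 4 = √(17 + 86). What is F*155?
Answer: 620 + 155*√103 ≈ 2193.1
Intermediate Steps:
F = 4 + √103 (F = 4 + √(17 + 86) = 4 + √103 ≈ 14.149)
F*155 = (4 + √103)*155 = 620 + 155*√103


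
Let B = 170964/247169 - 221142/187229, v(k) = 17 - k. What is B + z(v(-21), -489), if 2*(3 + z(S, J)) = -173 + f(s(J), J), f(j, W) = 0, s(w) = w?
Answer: -8328919697963/92554409402 ≈ -89.990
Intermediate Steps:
z(S, J) = -179/2 (z(S, J) = -3 + (-173 + 0)/2 = -3 + (½)*(-173) = -3 - 173/2 = -179/2)
B = -22650028242/46277204701 (B = 170964*(1/247169) - 221142*1/187229 = 170964/247169 - 221142/187229 = -22650028242/46277204701 ≈ -0.48944)
B + z(v(-21), -489) = -22650028242/46277204701 - 179/2 = -8328919697963/92554409402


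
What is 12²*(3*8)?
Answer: 3456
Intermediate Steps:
12²*(3*8) = 144*24 = 3456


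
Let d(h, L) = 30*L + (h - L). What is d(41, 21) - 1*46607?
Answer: -45957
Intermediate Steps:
d(h, L) = h + 29*L
d(41, 21) - 1*46607 = (41 + 29*21) - 1*46607 = (41 + 609) - 46607 = 650 - 46607 = -45957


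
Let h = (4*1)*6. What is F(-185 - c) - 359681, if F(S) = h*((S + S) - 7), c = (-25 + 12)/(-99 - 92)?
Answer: -70427863/191 ≈ -3.6873e+5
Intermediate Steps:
c = 13/191 (c = -13/(-191) = -13*(-1/191) = 13/191 ≈ 0.068063)
h = 24 (h = 4*6 = 24)
F(S) = -168 + 48*S (F(S) = 24*((S + S) - 7) = 24*(2*S - 7) = 24*(-7 + 2*S) = -168 + 48*S)
F(-185 - c) - 359681 = (-168 + 48*(-185 - 1*13/191)) - 359681 = (-168 + 48*(-185 - 13/191)) - 359681 = (-168 + 48*(-35348/191)) - 359681 = (-168 - 1696704/191) - 359681 = -1728792/191 - 359681 = -70427863/191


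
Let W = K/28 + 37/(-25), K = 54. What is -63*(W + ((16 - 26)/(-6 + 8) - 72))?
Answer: 241137/50 ≈ 4822.7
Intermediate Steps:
W = 157/350 (W = 54/28 + 37/(-25) = 54*(1/28) + 37*(-1/25) = 27/14 - 37/25 = 157/350 ≈ 0.44857)
-63*(W + ((16 - 26)/(-6 + 8) - 72)) = -63*(157/350 + ((16 - 26)/(-6 + 8) - 72)) = -63*(157/350 + (-10/2 - 72)) = -63*(157/350 + (-10*½ - 72)) = -63*(157/350 + (-5 - 72)) = -63*(157/350 - 77) = -63*(-26793/350) = 241137/50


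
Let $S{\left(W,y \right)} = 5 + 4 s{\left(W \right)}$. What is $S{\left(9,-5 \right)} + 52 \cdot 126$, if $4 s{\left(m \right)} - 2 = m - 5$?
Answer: $6563$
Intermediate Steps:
$s{\left(m \right)} = - \frac{3}{4} + \frac{m}{4}$ ($s{\left(m \right)} = \frac{1}{2} + \frac{m - 5}{4} = \frac{1}{2} + \frac{-5 + m}{4} = \frac{1}{2} + \left(- \frac{5}{4} + \frac{m}{4}\right) = - \frac{3}{4} + \frac{m}{4}$)
$S{\left(W,y \right)} = 2 + W$ ($S{\left(W,y \right)} = 5 + 4 \left(- \frac{3}{4} + \frac{W}{4}\right) = 5 + \left(-3 + W\right) = 2 + W$)
$S{\left(9,-5 \right)} + 52 \cdot 126 = \left(2 + 9\right) + 52 \cdot 126 = 11 + 6552 = 6563$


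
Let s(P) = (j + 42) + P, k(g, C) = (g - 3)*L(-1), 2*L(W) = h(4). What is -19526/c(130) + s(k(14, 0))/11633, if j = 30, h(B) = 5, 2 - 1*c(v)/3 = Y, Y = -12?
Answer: -227141779/488586 ≈ -464.90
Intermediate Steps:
c(v) = 42 (c(v) = 6 - 3*(-12) = 6 + 36 = 42)
L(W) = 5/2 (L(W) = (1/2)*5 = 5/2)
k(g, C) = -15/2 + 5*g/2 (k(g, C) = (g - 3)*(5/2) = (-3 + g)*(5/2) = -15/2 + 5*g/2)
s(P) = 72 + P (s(P) = (30 + 42) + P = 72 + P)
-19526/c(130) + s(k(14, 0))/11633 = -19526/42 + (72 + (-15/2 + (5/2)*14))/11633 = -19526*1/42 + (72 + (-15/2 + 35))*(1/11633) = -9763/21 + (72 + 55/2)*(1/11633) = -9763/21 + (199/2)*(1/11633) = -9763/21 + 199/23266 = -227141779/488586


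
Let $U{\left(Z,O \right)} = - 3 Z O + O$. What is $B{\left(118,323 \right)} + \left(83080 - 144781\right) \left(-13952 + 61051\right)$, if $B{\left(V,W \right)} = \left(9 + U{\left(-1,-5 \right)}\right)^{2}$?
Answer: $-2906055278$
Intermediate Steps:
$U{\left(Z,O \right)} = O - 3 O Z$ ($U{\left(Z,O \right)} = - 3 O Z + O = O - 3 O Z$)
$B{\left(V,W \right)} = 121$ ($B{\left(V,W \right)} = \left(9 - 5 \left(1 - -3\right)\right)^{2} = \left(9 - 5 \left(1 + 3\right)\right)^{2} = \left(9 - 20\right)^{2} = \left(-11\right)^{2} = 121$)
$B{\left(118,323 \right)} + \left(83080 - 144781\right) \left(-13952 + 61051\right) = 121 + \left(83080 - 144781\right) \left(-13952 + 61051\right) = 121 - 2906055399 = -2906055278$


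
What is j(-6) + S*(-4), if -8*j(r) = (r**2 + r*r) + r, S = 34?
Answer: -577/4 ≈ -144.25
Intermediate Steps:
j(r) = -r**2/4 - r/8 (j(r) = -((r**2 + r*r) + r)/8 = -((r**2 + r**2) + r)/8 = -(2*r**2 + r)/8 = -(r + 2*r**2)/8 = -r**2/4 - r/8)
j(-6) + S*(-4) = -1/8*(-6)*(1 + 2*(-6)) + 34*(-4) = -1/8*(-6)*(1 - 12) - 136 = -1/8*(-6)*(-11) - 136 = -33/4 - 136 = -577/4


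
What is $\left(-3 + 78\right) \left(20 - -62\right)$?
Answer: $6150$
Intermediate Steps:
$\left(-3 + 78\right) \left(20 - -62\right) = 75 \left(20 + 62\right) = 75 \cdot 82 = 6150$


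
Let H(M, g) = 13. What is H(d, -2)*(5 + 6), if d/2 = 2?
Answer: 143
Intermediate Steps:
d = 4 (d = 2*2 = 4)
H(d, -2)*(5 + 6) = 13*(5 + 6) = 13*11 = 143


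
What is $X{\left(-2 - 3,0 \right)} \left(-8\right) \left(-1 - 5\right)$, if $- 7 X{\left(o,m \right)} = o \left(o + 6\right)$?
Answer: $\frac{240}{7} \approx 34.286$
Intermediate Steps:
$X{\left(o,m \right)} = - \frac{o \left(6 + o\right)}{7}$ ($X{\left(o,m \right)} = - \frac{o \left(o + 6\right)}{7} = - \frac{o \left(6 + o\right)}{7}$)
$X{\left(-2 - 3,0 \right)} \left(-8\right) \left(-1 - 5\right) = - \frac{\left(-2 - 3\right) \left(6 - 5\right)}{7} \left(-8\right) \left(-1 - 5\right) = - \frac{\left(-2 - 3\right) \left(6 - 5\right)}{7} \left(-8\right) \left(-6\right) = \left(- \frac{1}{7}\right) \left(-5\right) \left(6 - 5\right) \left(-8\right) \left(-6\right) = \left(- \frac{1}{7}\right) \left(-5\right) 1 \left(-8\right) \left(-6\right) = \frac{5}{7} \left(-8\right) \left(-6\right) = \left(- \frac{40}{7}\right) \left(-6\right) = \frac{240}{7}$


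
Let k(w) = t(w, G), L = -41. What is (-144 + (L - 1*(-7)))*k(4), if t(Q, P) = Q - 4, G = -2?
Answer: 0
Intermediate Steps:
t(Q, P) = -4 + Q
k(w) = -4 + w
(-144 + (L - 1*(-7)))*k(4) = (-144 + (-41 - 1*(-7)))*(-4 + 4) = (-144 + (-41 + 7))*0 = (-144 - 34)*0 = -178*0 = 0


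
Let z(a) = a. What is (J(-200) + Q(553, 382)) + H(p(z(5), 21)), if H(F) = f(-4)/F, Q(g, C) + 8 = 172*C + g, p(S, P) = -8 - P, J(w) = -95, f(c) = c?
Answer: 1918470/29 ≈ 66154.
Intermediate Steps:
Q(g, C) = -8 + g + 172*C (Q(g, C) = -8 + (172*C + g) = -8 + (g + 172*C) = -8 + g + 172*C)
H(F) = -4/F
(J(-200) + Q(553, 382)) + H(p(z(5), 21)) = (-95 + (-8 + 553 + 172*382)) - 4/(-8 - 1*21) = (-95 + (-8 + 553 + 65704)) - 4/(-8 - 21) = (-95 + 66249) - 4/(-29) = 66154 - 4*(-1/29) = 66154 + 4/29 = 1918470/29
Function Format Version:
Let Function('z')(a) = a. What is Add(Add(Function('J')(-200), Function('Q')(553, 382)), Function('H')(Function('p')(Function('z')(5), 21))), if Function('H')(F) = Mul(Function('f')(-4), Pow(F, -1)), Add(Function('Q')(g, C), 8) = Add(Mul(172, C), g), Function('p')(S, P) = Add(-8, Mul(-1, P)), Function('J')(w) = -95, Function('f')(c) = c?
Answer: Rational(1918470, 29) ≈ 66154.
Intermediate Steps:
Function('Q')(g, C) = Add(-8, g, Mul(172, C)) (Function('Q')(g, C) = Add(-8, Add(Mul(172, C), g)) = Add(-8, Add(g, Mul(172, C))) = Add(-8, g, Mul(172, C)))
Function('H')(F) = Mul(-4, Pow(F, -1))
Add(Add(Function('J')(-200), Function('Q')(553, 382)), Function('H')(Function('p')(Function('z')(5), 21))) = Add(Add(-95, Add(-8, 553, Mul(172, 382))), Mul(-4, Pow(Add(-8, Mul(-1, 21)), -1))) = Add(Add(-95, Add(-8, 553, 65704)), Mul(-4, Pow(Add(-8, -21), -1))) = Add(Add(-95, 66249), Mul(-4, Pow(-29, -1))) = Add(66154, Mul(-4, Rational(-1, 29))) = Add(66154, Rational(4, 29)) = Rational(1918470, 29)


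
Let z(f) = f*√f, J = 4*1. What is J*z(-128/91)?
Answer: -4096*I*√182/8281 ≈ -6.6729*I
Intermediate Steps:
J = 4
z(f) = f^(3/2)
J*z(-128/91) = 4*(-128/91)^(3/2) = 4*(-1024*I*√182/8281) = -4096*I*√182/8281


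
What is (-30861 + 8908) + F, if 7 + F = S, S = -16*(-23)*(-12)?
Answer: -26376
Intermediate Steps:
S = -4416 (S = 368*(-12) = -4416)
F = -4423 (F = -7 - 4416 = -4423)
(-30861 + 8908) + F = (-30861 + 8908) - 4423 = -21953 - 4423 = -26376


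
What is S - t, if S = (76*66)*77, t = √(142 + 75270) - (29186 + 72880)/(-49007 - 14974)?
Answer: 8237135842/21327 - 2*√18853 ≈ 3.8596e+5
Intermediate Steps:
t = 34022/21327 + 2*√18853 (t = √75412 - 102066/(-63981) = 2*√18853 - 102066*(-1)/63981 = 2*√18853 - 1*(-34022/21327) = 2*√18853 + 34022/21327 = 34022/21327 + 2*√18853 ≈ 276.21)
S = 386232 (S = 5016*77 = 386232)
S - t = 386232 - (34022/21327 + 2*√18853) = 386232 + (-34022/21327 - 2*√18853) = 8237135842/21327 - 2*√18853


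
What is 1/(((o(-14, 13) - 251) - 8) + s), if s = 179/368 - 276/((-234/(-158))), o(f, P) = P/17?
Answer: -243984/108355211 ≈ -0.0022517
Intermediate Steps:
o(f, P) = P/17 (o(f, P) = P*(1/17) = P/17)
s = -2667643/14352 (s = 179*(1/368) - 276/((-234*(-1/158))) = 179/368 - 276/117/79 = 179/368 - 276*79/117 = 179/368 - 7268/39 = -2667643/14352 ≈ -185.87)
1/(((o(-14, 13) - 251) - 8) + s) = 1/((((1/17)*13 - 251) - 8) - 2667643/14352) = 1/(((13/17 - 251) - 8) - 2667643/14352) = 1/((-4254/17 - 8) - 2667643/14352) = 1/(-4390/17 - 2667643/14352) = 1/(-108355211/243984) = -243984/108355211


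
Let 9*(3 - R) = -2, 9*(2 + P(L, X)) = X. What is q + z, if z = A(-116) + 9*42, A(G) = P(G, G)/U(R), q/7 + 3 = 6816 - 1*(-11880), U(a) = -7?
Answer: 8267561/63 ≈ 1.3123e+5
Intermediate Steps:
P(L, X) = -2 + X/9
R = 29/9 (R = 3 - ⅑*(-2) = 3 + 2/9 = 29/9 ≈ 3.2222)
q = 130851 (q = -21 + 7*(6816 - 1*(-11880)) = -21 + 7*(6816 + 11880) = -21 + 7*18696 = -21 + 130872 = 130851)
A(G) = 2/7 - G/63 (A(G) = (-2 + G/9)/(-7) = (-2 + G/9)*(-⅐) = 2/7 - G/63)
z = 23948/63 (z = (2/7 - 1/63*(-116)) + 9*42 = (2/7 + 116/63) + 378 = 134/63 + 378 = 23948/63 ≈ 380.13)
q + z = 130851 + 23948/63 = 8267561/63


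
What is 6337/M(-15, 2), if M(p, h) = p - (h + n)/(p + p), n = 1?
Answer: -63370/149 ≈ -425.30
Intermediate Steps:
M(p, h) = p - (1 + h)/(2*p) (M(p, h) = p - (h + 1)/(p + p) = p - (1 + h)/(2*p))
6337/M(-15, 2) = 6337/(((½)*(-1 - 1*2 + 2*(-15)²)/(-15))) = 6337/(((½)*(-1/15)*(-1 - 2 + 2*225))) = 6337/(((½)*(-1/15)*(-1 - 2 + 450))) = 6337/(((½)*(-1/15)*447)) = 6337/(-149/10) = 6337*(-10/149) = -63370/149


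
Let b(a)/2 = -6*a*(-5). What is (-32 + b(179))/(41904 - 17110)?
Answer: 5354/12397 ≈ 0.43188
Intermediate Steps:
b(a) = 60*a (b(a) = 2*(-6*a*(-5)) = 2*(30*a) = 60*a)
(-32 + b(179))/(41904 - 17110) = (-32 + 60*179)/(41904 - 17110) = (-32 + 10740)/24794 = 10708*(1/24794) = 5354/12397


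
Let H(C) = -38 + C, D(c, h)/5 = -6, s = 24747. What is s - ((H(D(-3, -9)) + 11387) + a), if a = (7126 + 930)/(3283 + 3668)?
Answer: 93329972/6951 ≈ 13427.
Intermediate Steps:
D(c, h) = -30 (D(c, h) = 5*(-6) = -30)
a = 8056/6951 ≈ 1.1590
s - ((H(D(-3, -9)) + 11387) + a) = 24747 - (((-38 - 30) + 11387) + 8056/6951) = 24747 - ((-68 + 11387) + 8056/6951) = 24747 - (11319 + 8056/6951) = 24747 - 1*78686425/6951 = 24747 - 78686425/6951 = 93329972/6951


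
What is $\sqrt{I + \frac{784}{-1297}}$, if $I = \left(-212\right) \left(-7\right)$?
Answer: $\frac{2 \sqrt{623845327}}{1297} \approx 38.515$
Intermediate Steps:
$I = 1484$
$\sqrt{I + \frac{784}{-1297}} = \sqrt{1484 + \frac{784}{-1297}} = \sqrt{1484 + 784 \left(- \frac{1}{1297}\right)} = \sqrt{1484 - \frac{784}{1297}} = \sqrt{\frac{1923964}{1297}} = \frac{2 \sqrt{623845327}}{1297}$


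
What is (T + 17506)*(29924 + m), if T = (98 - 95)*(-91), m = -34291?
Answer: -75256511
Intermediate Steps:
T = -273 (T = 3*(-91) = -273)
(T + 17506)*(29924 + m) = (-273 + 17506)*(29924 - 34291) = 17233*(-4367) = -75256511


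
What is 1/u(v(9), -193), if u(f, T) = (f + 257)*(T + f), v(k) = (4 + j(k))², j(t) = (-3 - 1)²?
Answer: 1/135999 ≈ 7.3530e-6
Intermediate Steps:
j(t) = 16 (j(t) = (-4)² = 16)
v(k) = 400 (v(k) = (4 + 16)² = 20² = 400)
u(f, T) = (257 + f)*(T + f)
1/u(v(9), -193) = 1/(400² + 257*(-193) + 257*400 - 193*400) = 1/(160000 - 49601 + 102800 - 77200) = 1/135999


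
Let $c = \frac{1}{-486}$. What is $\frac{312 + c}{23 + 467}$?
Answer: $\frac{151631}{238140} \approx 0.63673$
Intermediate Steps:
$c = - \frac{1}{486} \approx -0.0020576$
$\frac{312 + c}{23 + 467} = \frac{312 - \frac{1}{486}}{23 + 467} = \frac{151631}{486 \cdot 490} = \frac{151631}{486} \cdot \frac{1}{490} = \frac{151631}{238140}$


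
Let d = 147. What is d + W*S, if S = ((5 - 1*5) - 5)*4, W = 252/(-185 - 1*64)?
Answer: 13881/83 ≈ 167.24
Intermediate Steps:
W = -84/83 (W = 252/(-185 - 64) = 252/(-249) = 252*(-1/249) = -84/83 ≈ -1.0120)
S = -20 (S = ((5 - 5) - 5)*4 = (0 - 5)*4 = -5*4 = -20)
d + W*S = 147 - 84/83*(-20) = 147 + 1680/83 = 13881/83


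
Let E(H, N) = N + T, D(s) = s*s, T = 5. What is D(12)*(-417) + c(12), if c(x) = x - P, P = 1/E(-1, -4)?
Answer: -60037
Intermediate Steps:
D(s) = s**2
E(H, N) = 5 + N (E(H, N) = N + 5 = 5 + N)
P = 1 (P = 1/(5 - 4) = 1/1 = 1)
c(x) = -1 + x (c(x) = x - 1*1 = x - 1 = -1 + x)
D(12)*(-417) + c(12) = 12**2*(-417) + (-1 + 12) = 144*(-417) + 11 = -60048 + 11 = -60037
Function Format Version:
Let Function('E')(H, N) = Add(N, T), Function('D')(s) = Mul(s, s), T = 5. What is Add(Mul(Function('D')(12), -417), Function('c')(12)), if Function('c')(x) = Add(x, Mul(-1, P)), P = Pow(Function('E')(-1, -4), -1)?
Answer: -60037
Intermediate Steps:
Function('D')(s) = Pow(s, 2)
Function('E')(H, N) = Add(5, N) (Function('E')(H, N) = Add(N, 5) = Add(5, N))
P = 1 (P = Pow(Add(5, -4), -1) = Pow(1, -1) = 1)
Function('c')(x) = Add(-1, x) (Function('c')(x) = Add(x, Mul(-1, 1)) = Add(x, -1) = Add(-1, x))
Add(Mul(Function('D')(12), -417), Function('c')(12)) = Add(Mul(Pow(12, 2), -417), Add(-1, 12)) = Add(Mul(144, -417), 11) = Add(-60048, 11) = -60037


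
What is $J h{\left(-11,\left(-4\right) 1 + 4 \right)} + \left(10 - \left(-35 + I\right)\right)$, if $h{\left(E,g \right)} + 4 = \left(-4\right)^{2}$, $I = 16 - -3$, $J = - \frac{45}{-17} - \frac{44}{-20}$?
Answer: $\frac{7154}{85} \approx 84.165$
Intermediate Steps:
$J = \frac{412}{85}$ ($J = \left(-45\right) \left(- \frac{1}{17}\right) - - \frac{11}{5} = \frac{45}{17} + \frac{11}{5} = \frac{412}{85} \approx 4.8471$)
$I = 19$ ($I = 16 + 3 = 19$)
$h{\left(E,g \right)} = 12$ ($h{\left(E,g \right)} = -4 + \left(-4\right)^{2} = -4 + 16 = 12$)
$J h{\left(-11,\left(-4\right) 1 + 4 \right)} + \left(10 - \left(-35 + I\right)\right) = \frac{412}{85} \cdot 12 + \left(10 + \left(35 - 19\right)\right) = \frac{4944}{85} + \left(10 + \left(35 - 19\right)\right) = \frac{4944}{85} + \left(10 + 16\right) = \frac{4944}{85} + 26 = \frac{7154}{85}$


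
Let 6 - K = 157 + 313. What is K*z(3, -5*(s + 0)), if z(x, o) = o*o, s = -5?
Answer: -290000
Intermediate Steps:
K = -464 (K = 6 - (157 + 313) = 6 - 1*470 = 6 - 470 = -464)
z(x, o) = o**2
K*z(3, -5*(s + 0)) = -464*25*(-5 + 0)**2 = -464*(-5*(-5))**2 = -464*25**2 = -464*625 = -290000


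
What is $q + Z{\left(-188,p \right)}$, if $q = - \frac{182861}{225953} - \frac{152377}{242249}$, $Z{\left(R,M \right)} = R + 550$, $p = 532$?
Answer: $\frac{2819432232692}{7819555471} \approx 360.56$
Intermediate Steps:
$Z{\left(R,M \right)} = 550 + R$
$q = - \frac{11246847810}{7819555471}$ ($q = \left(-182861\right) \frac{1}{225953} - \frac{152377}{242249} = - \frac{26123}{32279} - \frac{152377}{242249} = - \frac{11246847810}{7819555471} \approx -1.4383$)
$q + Z{\left(-188,p \right)} = - \frac{11246847810}{7819555471} + \left(550 - 188\right) = - \frac{11246847810}{7819555471} + 362 = \frac{2819432232692}{7819555471}$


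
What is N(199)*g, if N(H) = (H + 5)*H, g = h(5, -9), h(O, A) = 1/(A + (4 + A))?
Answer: -20298/7 ≈ -2899.7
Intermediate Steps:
h(O, A) = 1/(4 + 2*A)
g = -1/14 (g = 1/(2*(2 - 9)) = (½)/(-7) = (½)*(-⅐) = -1/14 ≈ -0.071429)
N(H) = H*(5 + H) (N(H) = (5 + H)*H = H*(5 + H))
N(199)*g = (199*(5 + 199))*(-1/14) = (199*204)*(-1/14) = 40596*(-1/14) = -20298/7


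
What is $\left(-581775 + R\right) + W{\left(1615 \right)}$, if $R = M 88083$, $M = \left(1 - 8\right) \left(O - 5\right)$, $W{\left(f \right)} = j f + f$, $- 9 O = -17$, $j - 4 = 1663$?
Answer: $4030297$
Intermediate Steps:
$j = 1667$ ($j = 4 + 1663 = 1667$)
$O = \frac{17}{9}$ ($O = \left(- \frac{1}{9}\right) \left(-17\right) = \frac{17}{9} \approx 1.8889$)
$W{\left(f \right)} = 1668 f$ ($W{\left(f \right)} = 1667 f + f = 1668 f$)
$M = \frac{196}{9}$ ($M = \left(1 - 8\right) \left(\frac{17}{9} - 5\right) = \left(-7\right) \left(- \frac{28}{9}\right) = \frac{196}{9} \approx 21.778$)
$R = 1918252$ ($R = \frac{196}{9} \cdot 88083 = 1918252$)
$\left(-581775 + R\right) + W{\left(1615 \right)} = \left(-581775 + 1918252\right) + 1668 \cdot 1615 = 1336477 + 2693820 = 4030297$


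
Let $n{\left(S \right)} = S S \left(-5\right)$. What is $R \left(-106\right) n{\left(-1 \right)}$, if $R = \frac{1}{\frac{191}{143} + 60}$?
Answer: $\frac{75790}{8771} \approx 8.641$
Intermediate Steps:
$n{\left(S \right)} = - 5 S^{2}$ ($n{\left(S \right)} = S^{2} \left(-5\right) = - 5 S^{2}$)
$R = \frac{143}{8771}$ ($R = \frac{1}{191 \cdot \frac{1}{143} + 60} = \frac{1}{\frac{191}{143} + 60} = \frac{1}{\frac{8771}{143}} = \frac{143}{8771} \approx 0.016304$)
$R \left(-106\right) n{\left(-1 \right)} = \frac{143}{8771} \left(-106\right) \left(- 5 \left(-1\right)^{2}\right) = - \frac{15158 \left(\left(-5\right) 1\right)}{8771} = \left(- \frac{15158}{8771}\right) \left(-5\right) = \frac{75790}{8771}$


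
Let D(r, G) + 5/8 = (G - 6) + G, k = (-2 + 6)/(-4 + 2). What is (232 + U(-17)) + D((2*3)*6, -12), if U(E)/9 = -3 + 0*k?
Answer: 1395/8 ≈ 174.38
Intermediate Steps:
k = -2 (k = 4/(-2) = 4*(-½) = -2)
U(E) = -27 (U(E) = 9*(-3 + 0*(-2)) = 9*(-3 + 0) = 9*(-3) = -27)
D(r, G) = -53/8 + 2*G (D(r, G) = -5/8 + ((G - 6) + G) = -5/8 + ((-6 + G) + G) = -5/8 + (-6 + 2*G) = -53/8 + 2*G)
(232 + U(-17)) + D((2*3)*6, -12) = (232 - 27) + (-53/8 + 2*(-12)) = 205 + (-53/8 - 24) = 205 - 245/8 = 1395/8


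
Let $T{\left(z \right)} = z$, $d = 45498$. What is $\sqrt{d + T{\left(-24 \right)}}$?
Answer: $\sqrt{45474} \approx 213.25$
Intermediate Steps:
$\sqrt{d + T{\left(-24 \right)}} = \sqrt{45498 - 24} = \sqrt{45474}$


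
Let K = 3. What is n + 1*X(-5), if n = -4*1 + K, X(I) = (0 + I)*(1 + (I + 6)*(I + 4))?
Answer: -1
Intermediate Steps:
X(I) = I*(1 + (4 + I)*(6 + I)) (X(I) = I*(1 + (6 + I)*(4 + I)) = I*(1 + (4 + I)*(6 + I)))
n = -1 (n = -4*1 + 3 = -4 + 3 = -1)
n + 1*X(-5) = -1 + 1*(-5*(25 + (-5)**2 + 10*(-5))) = -1 + 1*(-5*(25 + 25 - 50)) = -1 + 1*(-5*0) = -1 + 1*0 = -1 + 0 = -1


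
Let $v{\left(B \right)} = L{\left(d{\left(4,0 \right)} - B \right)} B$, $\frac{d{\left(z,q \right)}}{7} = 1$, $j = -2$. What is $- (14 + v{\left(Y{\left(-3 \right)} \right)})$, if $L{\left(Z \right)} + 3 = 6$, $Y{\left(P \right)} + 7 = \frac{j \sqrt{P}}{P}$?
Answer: $7 - 2 i \sqrt{3} \approx 7.0 - 3.4641 i$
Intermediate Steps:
$d{\left(z,q \right)} = 7$ ($d{\left(z,q \right)} = 7 \cdot 1 = 7$)
$Y{\left(P \right)} = -7 - \frac{2}{\sqrt{P}}$ ($Y{\left(P \right)} = -7 + \frac{\left(-2\right) \sqrt{P}}{P} = -7 - \frac{2}{\sqrt{P}}$)
$L{\left(Z \right)} = 3$ ($L{\left(Z \right)} = -3 + 6 = 3$)
$v{\left(B \right)} = 3 B$
$- (14 + v{\left(Y{\left(-3 \right)} \right)}) = - (14 + 3 \left(-7 - \frac{2}{i \sqrt{3}}\right)) = - (14 + 3 \left(-7 - 2 \left(- \frac{i \sqrt{3}}{3}\right)\right)) = - (14 + 3 \left(-7 + \frac{2 i \sqrt{3}}{3}\right)) = - (14 - \left(21 - 2 i \sqrt{3}\right)) = - (-7 + 2 i \sqrt{3}) = 7 - 2 i \sqrt{3}$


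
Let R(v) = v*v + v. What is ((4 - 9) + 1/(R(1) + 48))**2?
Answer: 62001/2500 ≈ 24.800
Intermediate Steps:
R(v) = v + v**2 (R(v) = v**2 + v = v + v**2)
((4 - 9) + 1/(R(1) + 48))**2 = ((4 - 9) + 1/(1*(1 + 1) + 48))**2 = (-5 + 1/(1*2 + 48))**2 = (-5 + 1/(2 + 48))**2 = (-5 + 1/50)**2 = (-249/50)**2 = 62001/2500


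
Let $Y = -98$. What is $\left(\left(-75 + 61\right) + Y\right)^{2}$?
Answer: $12544$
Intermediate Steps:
$\left(\left(-75 + 61\right) + Y\right)^{2} = \left(\left(-75 + 61\right) - 98\right)^{2} = \left(-14 - 98\right)^{2} = \left(-112\right)^{2} = 12544$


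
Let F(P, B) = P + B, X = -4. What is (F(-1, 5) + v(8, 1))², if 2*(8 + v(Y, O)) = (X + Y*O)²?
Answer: 16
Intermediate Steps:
v(Y, O) = -8 + (-4 + O*Y)²/2 (v(Y, O) = -8 + (-4 + Y*O)²/2 = -8 + (-4 + O*Y)²/2)
F(P, B) = B + P
(F(-1, 5) + v(8, 1))² = ((5 - 1) + (-8 + (-4 + 1*8)²/2))² = (4 + (-8 + (-4 + 8)²/2))² = (4 + (-8 + (½)*4²))² = (4 + (-8 + (½)*16))² = (4 + (-8 + 8))² = (4 + 0)² = 4² = 16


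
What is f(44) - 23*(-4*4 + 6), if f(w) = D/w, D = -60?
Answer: 2515/11 ≈ 228.64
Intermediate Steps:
f(w) = -60/w
f(44) - 23*(-4*4 + 6) = -60/44 - 23*(-4*4 + 6) = -60*1/44 - 23*(-16 + 6) = -15/11 - 23*(-10) = -15/11 - 1*(-230) = -15/11 + 230 = 2515/11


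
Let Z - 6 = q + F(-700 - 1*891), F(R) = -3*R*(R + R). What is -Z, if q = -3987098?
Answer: 19174778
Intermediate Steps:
F(R) = -6*R² (F(R) = -3*R*2*R = -6*R²)
Z = -19174778 (Z = 6 + (-3987098 - 6*(-700 - 1*891)²) = 6 + (-3987098 - 6*(-700 - 891)²) = 6 + (-3987098 - 6*(-1591)²) = 6 + (-3987098 - 6*2531281) = 6 + (-3987098 - 15187686) = 6 - 19174784 = -19174778)
-Z = -1*(-19174778) = 19174778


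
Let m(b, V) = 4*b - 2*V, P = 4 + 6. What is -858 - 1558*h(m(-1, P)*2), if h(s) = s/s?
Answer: -2416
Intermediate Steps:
P = 10
m(b, V) = -2*V + 4*b
h(s) = 1
-858 - 1558*h(m(-1, P)*2) = -858 - 1558*1 = -858 - 1558 = -2416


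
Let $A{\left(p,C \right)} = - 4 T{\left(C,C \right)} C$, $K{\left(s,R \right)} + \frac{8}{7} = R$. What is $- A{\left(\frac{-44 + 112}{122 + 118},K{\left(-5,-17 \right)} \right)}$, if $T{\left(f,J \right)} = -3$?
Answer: $\frac{1524}{7} \approx 217.71$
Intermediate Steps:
$K{\left(s,R \right)} = - \frac{8}{7} + R$
$A{\left(p,C \right)} = 12 C$ ($A{\left(p,C \right)} = \left(-4\right) \left(-3\right) C = 12 C$)
$- A{\left(\frac{-44 + 112}{122 + 118},K{\left(-5,-17 \right)} \right)} = - 12 \left(- \frac{8}{7} - 17\right) = - \frac{12 \left(-127\right)}{7} = \left(-1\right) \left(- \frac{1524}{7}\right) = \frac{1524}{7}$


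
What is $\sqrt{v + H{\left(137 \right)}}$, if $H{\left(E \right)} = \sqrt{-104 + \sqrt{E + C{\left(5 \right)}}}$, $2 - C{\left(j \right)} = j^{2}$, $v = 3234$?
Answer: $\sqrt{3234 + i \sqrt{104 - \sqrt{114}}} \approx 56.868 + 0.08494 i$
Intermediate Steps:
$C{\left(j \right)} = 2 - j^{2}$
$H{\left(E \right)} = \sqrt{-104 + \sqrt{-23 + E}}$ ($H{\left(E \right)} = \sqrt{-104 + \sqrt{E + \left(2 - 5^{2}\right)}} = \sqrt{-104 + \sqrt{E + \left(2 - 25\right)}} = \sqrt{-104 + \sqrt{E - 23}} = \sqrt{-104 + \sqrt{-23 + E}}$)
$\sqrt{v + H{\left(137 \right)}} = \sqrt{3234 + \sqrt{-104 + \sqrt{-23 + 137}}} = \sqrt{3234 + \sqrt{-104 + \sqrt{114}}}$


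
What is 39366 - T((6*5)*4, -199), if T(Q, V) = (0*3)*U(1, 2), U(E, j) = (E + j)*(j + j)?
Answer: 39366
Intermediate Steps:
U(E, j) = 2*j*(E + j) (U(E, j) = (E + j)*(2*j) = 2*j*(E + j))
T(Q, V) = 0 (T(Q, V) = (0*3)*(2*2*(1 + 2)) = 0*(2*2*3) = 0*12 = 0)
39366 - T((6*5)*4, -199) = 39366 - 1*0 = 39366 + 0 = 39366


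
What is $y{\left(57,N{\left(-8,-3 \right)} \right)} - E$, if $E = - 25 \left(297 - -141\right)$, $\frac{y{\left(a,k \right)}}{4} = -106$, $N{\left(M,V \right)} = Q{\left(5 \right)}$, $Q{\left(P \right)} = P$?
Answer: $10526$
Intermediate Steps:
$N{\left(M,V \right)} = 5$
$y{\left(a,k \right)} = -424$ ($y{\left(a,k \right)} = 4 \left(-106\right) = -424$)
$E = -10950$ ($E = - 25 \left(297 + 141\right) = \left(-25\right) 438 = -10950$)
$y{\left(57,N{\left(-8,-3 \right)} \right)} - E = -424 - -10950 = -424 + 10950 = 10526$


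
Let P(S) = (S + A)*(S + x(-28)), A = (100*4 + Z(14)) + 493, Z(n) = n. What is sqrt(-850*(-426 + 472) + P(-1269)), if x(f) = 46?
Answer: sqrt(403626) ≈ 635.32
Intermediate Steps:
A = 907 (A = (100*4 + 14) + 493 = (400 + 14) + 493 = 414 + 493 = 907)
P(S) = (46 + S)*(907 + S) (P(S) = (S + 907)*(S + 46) = (907 + S)*(46 + S) = (46 + S)*(907 + S))
sqrt(-850*(-426 + 472) + P(-1269)) = sqrt(-850*(-426 + 472) + (41722 + (-1269)**2 + 953*(-1269))) = sqrt(-850*46 + (41722 + 1610361 - 1209357)) = sqrt(-39100 + 442726) = sqrt(403626)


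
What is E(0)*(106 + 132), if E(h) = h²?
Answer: 0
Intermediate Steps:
E(0)*(106 + 132) = 0²*(106 + 132) = 0*238 = 0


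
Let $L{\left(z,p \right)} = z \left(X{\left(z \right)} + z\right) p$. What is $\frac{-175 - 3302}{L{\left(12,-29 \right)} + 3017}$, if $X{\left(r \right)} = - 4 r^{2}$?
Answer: $- \frac{3477}{199289} \approx -0.017447$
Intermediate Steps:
$L{\left(z,p \right)} = p z \left(z - 4 z^{2}\right)$ ($L{\left(z,p \right)} = z \left(- 4 z^{2} + z\right) p = z \left(z - 4 z^{2}\right) p = p z \left(z - 4 z^{2}\right)$)
$\frac{-175 - 3302}{L{\left(12,-29 \right)} + 3017} = \frac{-175 - 3302}{- 29 \cdot 12^{2} \left(1 - 48\right) + 3017} = - \frac{3477}{\left(-29\right) 144 \left(1 - 48\right) + 3017} = - \frac{3477}{\left(-29\right) 144 \left(-47\right) + 3017} = - \frac{3477}{196272 + 3017} = - \frac{3477}{199289}$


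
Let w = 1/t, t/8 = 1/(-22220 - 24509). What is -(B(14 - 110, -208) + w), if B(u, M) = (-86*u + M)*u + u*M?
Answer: 6067849/8 ≈ 7.5848e+5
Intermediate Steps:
t = -8/46729 (t = 8/(-22220 - 24509) = 8/(-46729) = 8*(-1/46729) = -8/46729 ≈ -0.00017120)
B(u, M) = M*u + u*(M - 86*u) (B(u, M) = (M - 86*u)*u + M*u = u*(M - 86*u) + M*u = M*u + u*(M - 86*u))
w = -46729/8 (w = 1/(-8/46729) = -46729/8 ≈ -5841.1)
-(B(14 - 110, -208) + w) = -(2*(14 - 110)*(-208 - 43*(14 - 110)) - 46729/8) = -(2*(-96)*(-208 - 43*(-96)) - 46729/8) = -(2*(-96)*(-208 + 4128) - 46729/8) = -(2*(-96)*3920 - 46729/8) = -(-752640 - 46729/8) = -1*(-6067849/8) = 6067849/8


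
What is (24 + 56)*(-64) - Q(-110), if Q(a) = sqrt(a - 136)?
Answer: -5120 - I*sqrt(246) ≈ -5120.0 - 15.684*I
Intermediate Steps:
Q(a) = sqrt(-136 + a)
(24 + 56)*(-64) - Q(-110) = (24 + 56)*(-64) - sqrt(-136 - 110) = 80*(-64) - sqrt(-246) = -5120 - I*sqrt(246)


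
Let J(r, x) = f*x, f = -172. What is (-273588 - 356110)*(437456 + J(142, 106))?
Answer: -263984514352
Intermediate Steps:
J(r, x) = -172*x
(-273588 - 356110)*(437456 + J(142, 106)) = (-273588 - 356110)*(437456 - 172*106) = -629698*(437456 - 18232) = -629698*419224 = -263984514352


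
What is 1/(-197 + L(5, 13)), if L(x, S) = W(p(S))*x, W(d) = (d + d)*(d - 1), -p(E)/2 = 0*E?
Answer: -1/197 ≈ -0.0050761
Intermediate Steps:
p(E) = 0 (p(E) = -0*E = -2*0 = 0)
W(d) = 2*d*(-1 + d) (W(d) = (2*d)*(-1 + d) = 2*d*(-1 + d))
L(x, S) = 0 (L(x, S) = (2*0*(-1 + 0))*x = (2*0*(-1))*x = 0*x = 0)
1/(-197 + L(5, 13)) = 1/(-197 + 0) = 1/(-197) = -1/197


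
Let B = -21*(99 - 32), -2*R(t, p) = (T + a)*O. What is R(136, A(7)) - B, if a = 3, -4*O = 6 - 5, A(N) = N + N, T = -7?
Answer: 2813/2 ≈ 1406.5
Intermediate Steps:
A(N) = 2*N
O = -¼ (O = -(6 - 5)/4 = -¼*1 = -¼ ≈ -0.25000)
R(t, p) = -½ (R(t, p) = -(-7 + 3)*(-1)/(2*4) = -(-2)*(-1)/4 = -½*1 = -½)
B = -1407 (B = -21*67 = -1407)
R(136, A(7)) - B = -½ - 1*(-1407) = -½ + 1407 = 2813/2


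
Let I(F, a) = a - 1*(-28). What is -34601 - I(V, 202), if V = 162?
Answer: -34831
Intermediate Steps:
I(F, a) = 28 + a (I(F, a) = a + 28 = 28 + a)
-34601 - I(V, 202) = -34601 - (28 + 202) = -34601 - 1*230 = -34601 - 230 = -34831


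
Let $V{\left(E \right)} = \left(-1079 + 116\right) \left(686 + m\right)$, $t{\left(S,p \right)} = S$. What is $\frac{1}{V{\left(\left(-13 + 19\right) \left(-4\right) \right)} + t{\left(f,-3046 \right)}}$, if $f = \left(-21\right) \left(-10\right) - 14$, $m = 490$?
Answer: $- \frac{1}{1132292} \approx -8.8316 \cdot 10^{-7}$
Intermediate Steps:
$f = 196$ ($f = 210 - 14 = 196$)
$V{\left(E \right)} = -1132488$ ($V{\left(E \right)} = \left(-1079 + 116\right) \left(686 + 490\right) = \left(-963\right) 1176 = -1132488$)
$\frac{1}{V{\left(\left(-13 + 19\right) \left(-4\right) \right)} + t{\left(f,-3046 \right)}} = \frac{1}{-1132488 + 196} = \frac{1}{-1132292} = - \frac{1}{1132292}$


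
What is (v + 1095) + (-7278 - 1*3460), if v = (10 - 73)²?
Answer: -5674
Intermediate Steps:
v = 3969 (v = (-63)² = 3969)
(v + 1095) + (-7278 - 1*3460) = (3969 + 1095) + (-7278 - 1*3460) = 5064 + (-7278 - 3460) = 5064 - 10738 = -5674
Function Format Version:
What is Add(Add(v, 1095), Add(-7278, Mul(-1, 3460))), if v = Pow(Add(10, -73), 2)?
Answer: -5674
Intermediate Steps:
v = 3969 (v = Pow(-63, 2) = 3969)
Add(Add(v, 1095), Add(-7278, Mul(-1, 3460))) = Add(Add(3969, 1095), Add(-7278, Mul(-1, 3460))) = Add(5064, Add(-7278, -3460)) = Add(5064, -10738) = -5674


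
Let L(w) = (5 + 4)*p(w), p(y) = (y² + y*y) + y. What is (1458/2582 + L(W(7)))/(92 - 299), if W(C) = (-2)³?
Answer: -155001/29693 ≈ -5.2201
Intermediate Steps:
W(C) = -8
p(y) = y + 2*y² (p(y) = (y² + y²) + y = 2*y² + y = y + 2*y²)
L(w) = 9*w*(1 + 2*w) (L(w) = (5 + 4)*(w*(1 + 2*w)) = 9*(w*(1 + 2*w)) = 9*w*(1 + 2*w))
(1458/2582 + L(W(7)))/(92 - 299) = (1458/2582 + 9*(-8)*(1 + 2*(-8)))/(92 - 299) = (1458*(1/2582) + 9*(-8)*(1 - 16))/(-207) = (729/1291 + 9*(-8)*(-15))*(-1/207) = (729/1291 + 1080)*(-1/207) = (1395009/1291)*(-1/207) = -155001/29693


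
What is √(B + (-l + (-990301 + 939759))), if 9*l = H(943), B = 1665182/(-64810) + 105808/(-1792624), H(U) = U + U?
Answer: 37*I*√4400187998962350275330/10891871385 ≈ 225.34*I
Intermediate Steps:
H(U) = 2*U
B = -93496957314/3630623795 (B = 1665182*(-1/64810) + 105808*(-1/1792624) = -832591/32405 - 6613/112039 = -93496957314/3630623795 ≈ -25.752)
l = 1886/9 (l = (2*943)/9 = (⅑)*1886 = 1886/9 ≈ 209.56)
√(B + (-l + (-990301 + 939759))) = √(-93496957314/3630623795 + (-1*1886/9 + (-990301 + 939759))) = √(-93496957314/3630623795 + (-1886/9 - 50542)) = √(-93496957314/3630623795 - 456764/9) = √(-1659179719715206/32675614155) = 37*I*√4400187998962350275330/10891871385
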